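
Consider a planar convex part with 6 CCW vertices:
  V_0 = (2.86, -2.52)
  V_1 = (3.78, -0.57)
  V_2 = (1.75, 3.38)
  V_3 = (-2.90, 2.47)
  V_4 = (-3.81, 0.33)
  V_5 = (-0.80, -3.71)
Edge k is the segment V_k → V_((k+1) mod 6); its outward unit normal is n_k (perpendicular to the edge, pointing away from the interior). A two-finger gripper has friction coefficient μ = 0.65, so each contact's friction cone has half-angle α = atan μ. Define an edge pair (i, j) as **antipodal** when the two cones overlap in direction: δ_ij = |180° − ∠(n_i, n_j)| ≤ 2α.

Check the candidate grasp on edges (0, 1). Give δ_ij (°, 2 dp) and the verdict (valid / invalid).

δ = 127.54°, invalid

α = atan 0.65 = 33.02°;  2α = 66.05°
edge 0: e_0 = (+0.92, +1.95);  n_0 = (+0.9044, -0.4267)
edge 1: e_1 = (-2.03, +3.95);  n_1 = (+0.8894, +0.4571)
∠(n_0, n_1) = 52.46°
δ = |180° − 52.46°| = 127.54°
127.54° > 2α = 66.05°  →  invalid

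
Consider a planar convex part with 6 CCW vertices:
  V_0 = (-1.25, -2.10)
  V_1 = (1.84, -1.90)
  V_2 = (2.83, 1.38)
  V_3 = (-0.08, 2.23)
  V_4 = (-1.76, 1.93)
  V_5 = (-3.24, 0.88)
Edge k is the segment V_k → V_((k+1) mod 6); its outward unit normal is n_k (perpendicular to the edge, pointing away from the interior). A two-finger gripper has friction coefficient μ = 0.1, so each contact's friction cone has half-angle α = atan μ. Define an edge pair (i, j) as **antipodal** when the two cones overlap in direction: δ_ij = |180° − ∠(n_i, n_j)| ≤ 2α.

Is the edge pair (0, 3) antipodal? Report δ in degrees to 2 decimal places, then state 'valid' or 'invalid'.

α = atan 0.1 = 5.71°;  2α = 11.42°
edge 0: e_0 = (+3.09, +0.20);  n_0 = (+0.0646, -0.9979)
edge 3: e_3 = (-1.68, -0.30);  n_3 = (-0.1758, +0.9844)
∠(n_0, n_3) = 173.58°
δ = |180° − 173.58°| = 6.42°
6.42° ≤ 2α = 11.42°  →  valid

δ = 6.42°, valid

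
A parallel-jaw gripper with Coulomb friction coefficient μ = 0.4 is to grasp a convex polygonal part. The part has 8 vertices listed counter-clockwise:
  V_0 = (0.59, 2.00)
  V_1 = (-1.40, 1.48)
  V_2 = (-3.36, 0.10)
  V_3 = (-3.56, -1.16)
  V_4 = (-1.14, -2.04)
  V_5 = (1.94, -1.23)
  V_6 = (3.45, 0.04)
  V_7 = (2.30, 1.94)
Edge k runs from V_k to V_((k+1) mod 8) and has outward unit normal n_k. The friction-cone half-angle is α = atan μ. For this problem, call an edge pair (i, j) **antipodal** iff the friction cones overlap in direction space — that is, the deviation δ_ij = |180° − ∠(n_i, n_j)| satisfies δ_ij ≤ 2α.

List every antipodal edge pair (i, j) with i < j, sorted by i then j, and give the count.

α = atan 0.4 = 21.80°;  2α = 43.60°
n_0 = (-0.2528, +0.9675)
n_1 = (-0.5757, +0.8177)
n_2 = (-0.9876, +0.1568)
n_3 = (-0.3417, -0.9398)
n_4 = (+0.2543, -0.9671)
n_5 = (+0.6437, -0.7653)
n_6 = (+0.8555, +0.5178)
n_7 = (+0.0351, +0.9994)
  (0,1): δ = 159.50°  ·
  (0,2): δ = 113.66°  ·
  (0,3): δ = 34.63°  ✓
  (0,4): δ = 0.09°  ✓
  (0,5): δ = 25.42°  ✓
  (0,6): δ = 106.54°  ·
  (0,7): δ = 163.35°  ·
  (1,2): δ = 134.17°  ·
  (1,3): δ = 55.13°  ·
  (1,4): δ = 20.41°  ✓
  (1,5): δ = 4.92°  ✓
  (1,6): δ = 86.04°  ·
  (1,7): δ = 142.84°  ·
  (2,3): δ = 100.96°  ·
  (2,4): δ = 66.25°  ·
  (2,5): δ = 40.91°  ✓
  (2,6): δ = 40.20°  ✓
  (2,7): δ = 97.01°  ·
  (3,4): δ = 145.28°  ·
  (3,5): δ = 119.95°  ·
  (3,6): δ = 38.83°  ✓
  (3,7): δ = 17.97°  ✓
  (4,5): δ = 154.67°  ·
  (4,6): δ = 73.55°  ·
  (4,7): δ = 16.74°  ✓
  (5,6): δ = 98.88°  ·
  (5,7): δ = 42.08°  ✓
  (6,7): δ = 123.19°  ·
antipodal pairs: 11

count = 11; pairs: (0,3), (0,4), (0,5), (1,4), (1,5), (2,5), (2,6), (3,6), (3,7), (4,7), (5,7)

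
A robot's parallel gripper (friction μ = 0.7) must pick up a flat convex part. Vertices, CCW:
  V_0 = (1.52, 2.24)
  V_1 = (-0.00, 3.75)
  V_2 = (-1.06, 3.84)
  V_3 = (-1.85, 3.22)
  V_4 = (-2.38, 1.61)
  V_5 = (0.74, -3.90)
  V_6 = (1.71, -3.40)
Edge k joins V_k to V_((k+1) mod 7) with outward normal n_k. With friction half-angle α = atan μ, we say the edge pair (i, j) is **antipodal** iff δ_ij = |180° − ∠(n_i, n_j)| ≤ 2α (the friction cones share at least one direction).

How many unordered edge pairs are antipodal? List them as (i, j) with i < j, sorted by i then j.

count = 9; pairs: (0,3), (0,4), (1,4), (1,5), (2,5), (2,6), (3,5), (3,6), (4,6)

α = atan 0.7 = 34.99°;  2α = 69.98°
n_0 = (+0.7048, +0.7094)
n_1 = (+0.0846, +0.9964)
n_2 = (-0.6174, +0.7867)
n_3 = (-0.9499, +0.3127)
n_4 = (-0.8702, -0.4927)
n_5 = (+0.4582, -0.8889)
n_6 = (+0.9994, +0.0337)
  (0,1): δ = 140.04°  ·
  (0,2): δ = 97.06°  ·
  (0,3): δ = 63.41°  ✓
  (0,4): δ = 15.67°  ✓
  (0,5): δ = 72.08°  ·
  (0,6): δ = 136.74°  ·
  (1,2): δ = 137.02°  ·
  (1,3): δ = 103.37°  ·
  (1,4): δ = 55.63°  ✓
  (1,5): δ = 32.12°  ✓
  (1,6): δ = 96.78°  ·
  (2,3): δ = 146.35°  ·
  (2,4): δ = 98.60°  ·
  (2,5): δ = 10.86°  ✓
  (2,6): δ = 53.80°  ✓
  (3,4): δ = 132.26°  ·
  (3,5): δ = 44.51°  ✓
  (3,6): δ = 20.15°  ✓
  (4,5): δ = 92.25°  ·
  (4,6): δ = 27.59°  ✓
  (5,6): δ = 115.34°  ·
antipodal pairs: 9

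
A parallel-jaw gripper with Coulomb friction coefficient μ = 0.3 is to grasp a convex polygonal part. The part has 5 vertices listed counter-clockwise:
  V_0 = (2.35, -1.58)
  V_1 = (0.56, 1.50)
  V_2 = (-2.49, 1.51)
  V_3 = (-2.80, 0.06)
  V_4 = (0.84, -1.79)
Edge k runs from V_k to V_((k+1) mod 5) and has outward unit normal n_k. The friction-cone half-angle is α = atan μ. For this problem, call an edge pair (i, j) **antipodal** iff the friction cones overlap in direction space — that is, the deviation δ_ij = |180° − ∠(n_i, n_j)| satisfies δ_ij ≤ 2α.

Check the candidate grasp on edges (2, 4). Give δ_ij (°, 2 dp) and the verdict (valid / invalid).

α = atan 0.3 = 16.70°;  2α = 33.40°
edge 2: e_2 = (-0.31, -1.45);  n_2 = (-0.9779, +0.2091)
edge 4: e_4 = (+1.51, +0.21);  n_4 = (+0.1377, -0.9905)
∠(n_2, n_4) = 109.99°
δ = |180° − 109.99°| = 70.01°
70.01° > 2α = 33.40°  →  invalid

δ = 70.01°, invalid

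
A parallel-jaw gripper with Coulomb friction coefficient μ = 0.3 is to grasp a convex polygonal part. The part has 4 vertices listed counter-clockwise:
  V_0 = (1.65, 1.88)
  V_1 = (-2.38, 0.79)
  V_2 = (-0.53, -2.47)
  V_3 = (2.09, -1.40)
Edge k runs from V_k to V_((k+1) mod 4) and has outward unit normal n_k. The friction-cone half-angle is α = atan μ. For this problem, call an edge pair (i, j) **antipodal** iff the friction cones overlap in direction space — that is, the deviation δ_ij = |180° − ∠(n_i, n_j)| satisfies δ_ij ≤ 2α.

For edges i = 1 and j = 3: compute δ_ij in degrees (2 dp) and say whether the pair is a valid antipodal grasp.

δ = 21.93°, valid

α = atan 0.3 = 16.70°;  2α = 33.40°
edge 1: e_1 = (+1.85, -3.26);  n_1 = (-0.8697, -0.4936)
edge 3: e_3 = (-0.44, +3.28);  n_3 = (+0.9911, +0.1330)
∠(n_1, n_3) = 158.07°
δ = |180° − 158.07°| = 21.93°
21.93° ≤ 2α = 33.40°  →  valid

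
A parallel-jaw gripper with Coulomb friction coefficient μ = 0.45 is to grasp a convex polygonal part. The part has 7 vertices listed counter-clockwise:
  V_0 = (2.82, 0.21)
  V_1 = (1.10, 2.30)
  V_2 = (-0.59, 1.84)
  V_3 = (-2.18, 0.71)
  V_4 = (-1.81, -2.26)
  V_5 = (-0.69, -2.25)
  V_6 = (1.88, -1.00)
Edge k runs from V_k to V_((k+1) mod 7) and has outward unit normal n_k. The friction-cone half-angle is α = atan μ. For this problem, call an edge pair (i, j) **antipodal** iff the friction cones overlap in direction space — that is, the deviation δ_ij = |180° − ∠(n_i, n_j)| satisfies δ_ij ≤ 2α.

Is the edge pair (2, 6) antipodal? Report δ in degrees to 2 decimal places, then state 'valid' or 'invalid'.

δ = 16.76°, valid

α = atan 0.45 = 24.23°;  2α = 48.46°
edge 2: e_2 = (-1.59, -1.13);  n_2 = (-0.5793, +0.8151)
edge 6: e_6 = (+0.94, +1.21);  n_6 = (+0.7897, -0.6135)
∠(n_2, n_6) = 163.24°
δ = |180° − 163.24°| = 16.76°
16.76° ≤ 2α = 48.46°  →  valid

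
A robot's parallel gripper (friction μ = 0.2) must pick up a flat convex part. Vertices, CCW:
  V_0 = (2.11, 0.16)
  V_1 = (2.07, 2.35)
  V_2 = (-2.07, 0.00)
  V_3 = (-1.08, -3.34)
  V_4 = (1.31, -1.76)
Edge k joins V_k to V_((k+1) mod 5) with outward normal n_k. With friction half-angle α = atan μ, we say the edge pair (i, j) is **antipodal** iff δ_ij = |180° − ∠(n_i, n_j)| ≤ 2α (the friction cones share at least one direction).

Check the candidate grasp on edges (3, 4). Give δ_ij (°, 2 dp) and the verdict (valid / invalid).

δ = 146.09°, invalid

α = atan 0.2 = 11.31°;  2α = 22.62°
edge 3: e_3 = (+2.39, +1.58);  n_3 = (+0.5515, -0.8342)
edge 4: e_4 = (+0.80, +1.92);  n_4 = (+0.9231, -0.3846)
∠(n_3, n_4) = 33.91°
δ = |180° − 33.91°| = 146.09°
146.09° > 2α = 22.62°  →  invalid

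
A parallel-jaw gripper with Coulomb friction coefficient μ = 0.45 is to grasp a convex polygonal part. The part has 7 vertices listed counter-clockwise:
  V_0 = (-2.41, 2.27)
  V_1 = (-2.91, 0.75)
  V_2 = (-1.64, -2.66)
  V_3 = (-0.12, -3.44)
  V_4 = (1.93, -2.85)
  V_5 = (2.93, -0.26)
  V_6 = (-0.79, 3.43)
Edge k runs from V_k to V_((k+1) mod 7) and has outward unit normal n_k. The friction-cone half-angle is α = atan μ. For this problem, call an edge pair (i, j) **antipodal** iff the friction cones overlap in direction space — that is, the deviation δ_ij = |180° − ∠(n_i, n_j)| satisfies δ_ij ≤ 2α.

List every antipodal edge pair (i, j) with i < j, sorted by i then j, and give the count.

count = 6; pairs: (0,4), (1,4), (1,5), (2,5), (3,6), (4,6)

α = atan 0.45 = 24.23°;  2α = 48.46°
n_0 = (-0.9499, +0.3125)
n_1 = (-0.9371, -0.3490)
n_2 = (-0.4566, -0.8897)
n_3 = (+0.2766, -0.9610)
n_4 = (+0.9329, -0.3602)
n_5 = (+0.7042, +0.7100)
n_6 = (-0.5822, +0.8131)
  (0,1): δ = 141.36°  ·
  (0,2): δ = 98.96°  ·
  (0,3): δ = 55.74°  ·
  (0,4): δ = 2.90°  ✓
  (0,5): δ = 63.44°  ·
  (0,6): δ = 143.81°  ·
  (1,2): δ = 137.59°  ·
  (1,3): δ = 94.37°  ·
  (1,4): δ = 41.54°  ✓
  (1,5): δ = 24.80°  ✓
  (1,6): δ = 105.18°  ·
  (2,3): δ = 136.78°  ·
  (2,4): δ = 83.95°  ·
  (2,5): δ = 17.60°  ✓
  (2,6): δ = 62.77°  ·
  (3,4): δ = 127.17°  ·
  (3,5): δ = 60.82°  ·
  (3,6): δ = 19.55°  ✓
  (4,5): δ = 113.66°  ·
  (4,6): δ = 33.28°  ✓
  (5,6): δ = 99.63°  ·
antipodal pairs: 6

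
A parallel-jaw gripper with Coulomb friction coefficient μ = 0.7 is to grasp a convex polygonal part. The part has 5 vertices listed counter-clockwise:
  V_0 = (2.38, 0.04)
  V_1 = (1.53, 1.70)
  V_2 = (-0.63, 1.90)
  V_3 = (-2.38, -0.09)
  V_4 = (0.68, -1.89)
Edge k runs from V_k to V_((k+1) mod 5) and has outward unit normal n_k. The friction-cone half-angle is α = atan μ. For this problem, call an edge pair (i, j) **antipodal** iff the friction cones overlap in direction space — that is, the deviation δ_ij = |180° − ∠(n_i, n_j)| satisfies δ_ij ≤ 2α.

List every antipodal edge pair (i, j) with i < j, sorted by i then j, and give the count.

count = 5; pairs: (0,2), (0,3), (1,3), (1,4), (2,4)

α = atan 0.7 = 34.99°;  2α = 69.98°
n_0 = (+0.8901, +0.4558)
n_1 = (+0.0922, +0.9957)
n_2 = (-0.7509, +0.6604)
n_3 = (-0.5070, -0.8619)
n_4 = (+0.7504, -0.6610)
  (0,1): δ = 122.40°  ·
  (0,2): δ = 68.44°  ✓
  (0,3): δ = 32.42°  ✓
  (0,4): δ = 111.51°  ·
  (1,2): δ = 126.04°  ·
  (1,3): δ = 25.18°  ✓
  (1,4): δ = 53.92°  ✓
  (2,3): δ = 79.14°  ·
  (2,4): δ = 0.05°  ✓
  (3,4): δ = 100.91°  ·
antipodal pairs: 5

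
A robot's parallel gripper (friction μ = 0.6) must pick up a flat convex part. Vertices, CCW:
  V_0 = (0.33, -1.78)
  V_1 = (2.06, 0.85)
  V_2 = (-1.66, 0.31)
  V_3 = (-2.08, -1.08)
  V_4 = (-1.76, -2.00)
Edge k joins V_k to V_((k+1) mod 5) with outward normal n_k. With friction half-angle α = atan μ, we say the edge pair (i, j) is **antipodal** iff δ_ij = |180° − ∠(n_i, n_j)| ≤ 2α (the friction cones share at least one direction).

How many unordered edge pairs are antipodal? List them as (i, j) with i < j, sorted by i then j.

count = 4; pairs: (0,1), (0,2), (0,3), (1,4)

α = atan 0.6 = 30.96°;  2α = 61.93°
n_0 = (+0.8355, -0.5496)
n_1 = (-0.1437, +0.9896)
n_2 = (-0.9573, +0.2892)
n_3 = (-0.9445, -0.3285)
n_4 = (+0.1047, -0.9945)
  (0,1): δ = 48.40°  ✓
  (0,2): δ = 16.52°  ✓
  (0,3): δ = 52.52°  ✓
  (0,4): δ = 129.35°  ·
  (1,2): δ = 115.07°  ·
  (1,3): δ = 79.08°  ·
  (1,4): δ = 2.25°  ✓
  (2,3): δ = 144.01°  ·
  (2,4): δ = 67.18°  ·
  (3,4): δ = 103.17°  ·
antipodal pairs: 4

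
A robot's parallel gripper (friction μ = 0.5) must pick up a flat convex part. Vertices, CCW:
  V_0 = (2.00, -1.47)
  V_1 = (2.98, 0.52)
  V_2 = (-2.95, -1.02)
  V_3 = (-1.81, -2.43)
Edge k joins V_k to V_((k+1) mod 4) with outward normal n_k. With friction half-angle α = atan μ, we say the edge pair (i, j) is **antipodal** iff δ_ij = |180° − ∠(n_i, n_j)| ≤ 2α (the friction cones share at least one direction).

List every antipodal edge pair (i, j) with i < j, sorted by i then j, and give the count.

α = atan 0.5 = 26.57°;  2α = 53.13°
n_0 = (+0.8971, -0.4418)
n_1 = (-0.2514, +0.9679)
n_2 = (-0.7776, -0.6287)
n_3 = (+0.2443, -0.9697)
  (0,1): δ = 49.22°  ✓
  (0,2): δ = 65.17°  ·
  (0,3): δ = 130.36°  ·
  (1,2): δ = 65.60°  ·
  (1,3): δ = 0.42°  ✓
  (2,3): δ = 114.81°  ·
antipodal pairs: 2

count = 2; pairs: (0,1), (1,3)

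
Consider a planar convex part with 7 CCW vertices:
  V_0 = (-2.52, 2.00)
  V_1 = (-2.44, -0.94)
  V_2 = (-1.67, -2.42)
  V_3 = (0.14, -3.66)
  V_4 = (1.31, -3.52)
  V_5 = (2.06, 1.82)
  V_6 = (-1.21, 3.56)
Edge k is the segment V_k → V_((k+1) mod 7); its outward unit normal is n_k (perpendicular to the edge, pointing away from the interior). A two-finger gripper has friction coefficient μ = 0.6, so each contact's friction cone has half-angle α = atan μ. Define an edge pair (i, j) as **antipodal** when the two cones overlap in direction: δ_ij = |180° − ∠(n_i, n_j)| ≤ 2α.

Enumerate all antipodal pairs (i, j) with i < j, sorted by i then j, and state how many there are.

α = atan 0.6 = 30.96°;  2α = 61.93°
n_0 = (-0.9996, -0.0272)
n_1 = (-0.8871, -0.4615)
n_2 = (-0.5652, -0.8250)
n_3 = (+0.1188, -0.9929)
n_4 = (+0.9903, -0.1391)
n_5 = (+0.4697, +0.8828)
n_6 = (-0.7658, +0.6431)
  (0,1): δ = 154.07°  ·
  (0,2): δ = 125.97°  ·
  (0,3): δ = 84.74°  ·
  (0,4): δ = 9.55°  ✓
  (0,5): δ = 60.42°  ✓
  (0,6): δ = 138.42°  ·
  (1,2): δ = 151.90°  ·
  (1,3): δ = 110.66°  ·
  (1,4): δ = 35.48°  ✓
  (1,5): δ = 34.50°  ✓
  (1,6): δ = 112.49°  ·
  (2,3): δ = 138.76°  ·
  (2,4): δ = 63.58°  ·
  (2,5): δ = 6.40°  ✓
  (2,6): δ = 84.39°  ·
  (3,4): δ = 104.82°  ·
  (3,5): δ = 34.84°  ✓
  (3,6): δ = 43.15°  ✓
  (4,5): δ = 110.02°  ·
  (4,6): δ = 32.03°  ✓
  (5,6): δ = 102.00°  ·
antipodal pairs: 8

count = 8; pairs: (0,4), (0,5), (1,4), (1,5), (2,5), (3,5), (3,6), (4,6)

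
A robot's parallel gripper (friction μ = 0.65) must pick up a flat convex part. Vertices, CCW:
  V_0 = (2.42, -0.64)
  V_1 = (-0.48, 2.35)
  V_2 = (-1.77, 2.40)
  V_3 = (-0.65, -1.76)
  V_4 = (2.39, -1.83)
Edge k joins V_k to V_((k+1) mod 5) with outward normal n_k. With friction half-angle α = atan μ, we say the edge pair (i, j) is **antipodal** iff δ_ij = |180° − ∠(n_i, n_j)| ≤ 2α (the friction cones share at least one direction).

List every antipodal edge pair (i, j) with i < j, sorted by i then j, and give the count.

α = atan 0.65 = 33.02°;  2α = 66.05°
n_0 = (+0.7178, +0.6962)
n_1 = (+0.0387, +0.9992)
n_2 = (-0.9656, -0.2600)
n_3 = (-0.0230, -0.9997)
n_4 = (+0.9997, -0.0252)
  (0,1): δ = 136.34°  ·
  (0,2): δ = 29.06°  ✓
  (0,3): δ = 44.56°  ✓
  (0,4): δ = 134.43°  ·
  (1,2): δ = 72.71°  ·
  (1,3): δ = 0.90°  ✓
  (1,4): δ = 90.78°  ·
  (2,3): δ = 106.39°  ·
  (2,4): δ = 16.51°  ✓
  (3,4): δ = 90.13°  ·
antipodal pairs: 4

count = 4; pairs: (0,2), (0,3), (1,3), (2,4)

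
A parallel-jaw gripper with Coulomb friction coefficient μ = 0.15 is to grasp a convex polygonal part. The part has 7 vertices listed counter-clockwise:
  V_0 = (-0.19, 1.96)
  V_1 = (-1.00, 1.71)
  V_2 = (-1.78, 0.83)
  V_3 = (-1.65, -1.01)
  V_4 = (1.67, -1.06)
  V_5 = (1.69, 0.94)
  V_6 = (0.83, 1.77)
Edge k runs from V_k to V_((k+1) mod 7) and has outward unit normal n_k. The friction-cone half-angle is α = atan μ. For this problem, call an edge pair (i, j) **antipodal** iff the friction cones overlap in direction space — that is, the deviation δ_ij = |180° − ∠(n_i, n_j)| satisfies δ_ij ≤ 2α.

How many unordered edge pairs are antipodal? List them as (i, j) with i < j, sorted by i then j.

count = 2; pairs: (2,4), (3,6)

α = atan 0.15 = 8.53°;  2α = 17.06°
n_0 = (-0.2949, +0.9555)
n_1 = (-0.7483, +0.6633)
n_2 = (-0.9975, -0.0705)
n_3 = (-0.0151, -0.9999)
n_4 = (+1.0000, -0.0100)
n_5 = (+0.6944, +0.7195)
n_6 = (+0.1831, +0.9831)
  (0,1): δ = 148.71°  ·
  (0,2): δ = 103.11°  ·
  (0,3): δ = 18.02°  ·
  (0,4): δ = 72.27°  ·
  (0,5): δ = 118.86°  ·
  (0,6): δ = 152.30°  ·
  (1,2): δ = 134.41°  ·
  (1,3): δ = 49.31°  ·
  (1,4): δ = 40.98°  ·
  (1,5): δ = 87.57°  ·
  (1,6): δ = 121.00°  ·
  (2,3): δ = 94.90°  ·
  (2,4): δ = 4.61°  ✓
  (2,5): δ = 41.98°  ·
  (2,6): δ = 75.41°  ·
  (3,4): δ = 89.71°  ·
  (3,5): δ = 43.12°  ·
  (3,6): δ = 9.69°  ✓
  (4,5): δ = 133.41°  ·
  (4,6): δ = 99.98°  ·
  (5,6): δ = 146.57°  ·
antipodal pairs: 2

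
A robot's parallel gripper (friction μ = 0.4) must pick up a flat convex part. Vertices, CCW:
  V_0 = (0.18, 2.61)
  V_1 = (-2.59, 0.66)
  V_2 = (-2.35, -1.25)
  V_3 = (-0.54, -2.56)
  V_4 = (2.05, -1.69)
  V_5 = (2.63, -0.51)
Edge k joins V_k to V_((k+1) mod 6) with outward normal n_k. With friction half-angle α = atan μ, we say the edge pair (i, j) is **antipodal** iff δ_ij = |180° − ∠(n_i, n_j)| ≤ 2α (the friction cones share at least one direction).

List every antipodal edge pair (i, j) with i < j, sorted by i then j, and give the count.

count = 5; pairs: (0,3), (0,4), (1,4), (1,5), (2,5)

α = atan 0.4 = 21.80°;  2α = 43.60°
n_0 = (-0.5756, +0.8177)
n_1 = (-0.9922, -0.1247)
n_2 = (-0.5863, -0.8101)
n_3 = (+0.3184, -0.9479)
n_4 = (+0.8974, -0.4411)
n_5 = (+0.7865, +0.6176)
  (0,1): δ = 117.98°  ·
  (0,2): δ = 71.04°  ·
  (0,3): δ = 16.58°  ✓
  (0,4): δ = 28.68°  ✓
  (0,5): δ = 93.00°  ·
  (1,2): δ = 133.06°  ·
  (1,3): δ = 78.59°  ·
  (1,4): δ = 33.34°  ✓
  (1,5): δ = 30.98°  ✓
  (2,3): δ = 125.54°  ·
  (2,4): δ = 80.28°  ·
  (2,5): δ = 15.96°  ✓
  (3,4): δ = 134.74°  ·
  (3,5): δ = 70.43°  ·
  (4,5): δ = 115.68°  ·
antipodal pairs: 5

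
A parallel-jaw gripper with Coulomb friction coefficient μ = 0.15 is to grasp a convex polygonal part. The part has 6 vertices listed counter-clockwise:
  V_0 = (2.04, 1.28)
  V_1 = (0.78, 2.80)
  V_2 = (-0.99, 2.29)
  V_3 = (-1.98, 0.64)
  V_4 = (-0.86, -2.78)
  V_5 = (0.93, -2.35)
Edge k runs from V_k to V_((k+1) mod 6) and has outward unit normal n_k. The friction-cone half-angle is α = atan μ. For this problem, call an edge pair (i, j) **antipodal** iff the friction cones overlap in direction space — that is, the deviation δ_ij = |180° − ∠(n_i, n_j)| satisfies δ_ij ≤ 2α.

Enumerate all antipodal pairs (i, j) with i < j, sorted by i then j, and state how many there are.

α = atan 0.15 = 8.53°;  2α = 17.06°
n_0 = (+0.7699, +0.6382)
n_1 = (-0.2769, +0.9609)
n_2 = (-0.8575, +0.5145)
n_3 = (-0.9503, -0.3112)
n_4 = (+0.2336, -0.9723)
n_5 = (+0.9563, -0.2924)
  (0,1): δ = 113.58°  ·
  (0,2): δ = 70.62°  ·
  (0,3): δ = 21.52°  ·
  (0,4): δ = 63.85°  ·
  (0,5): δ = 123.34°  ·
  (1,2): δ = 137.04°  ·
  (1,3): δ = 87.94°  ·
  (1,4): δ = 2.57°  ✓
  (1,5): δ = 56.92°  ·
  (2,3): δ = 130.90°  ·
  (2,4): δ = 45.53°  ·
  (2,5): δ = 13.96°  ✓
  (3,4): δ = 94.63°  ·
  (3,5): δ = 35.14°  ·
  (4,5): δ = 120.51°  ·
antipodal pairs: 2

count = 2; pairs: (1,4), (2,5)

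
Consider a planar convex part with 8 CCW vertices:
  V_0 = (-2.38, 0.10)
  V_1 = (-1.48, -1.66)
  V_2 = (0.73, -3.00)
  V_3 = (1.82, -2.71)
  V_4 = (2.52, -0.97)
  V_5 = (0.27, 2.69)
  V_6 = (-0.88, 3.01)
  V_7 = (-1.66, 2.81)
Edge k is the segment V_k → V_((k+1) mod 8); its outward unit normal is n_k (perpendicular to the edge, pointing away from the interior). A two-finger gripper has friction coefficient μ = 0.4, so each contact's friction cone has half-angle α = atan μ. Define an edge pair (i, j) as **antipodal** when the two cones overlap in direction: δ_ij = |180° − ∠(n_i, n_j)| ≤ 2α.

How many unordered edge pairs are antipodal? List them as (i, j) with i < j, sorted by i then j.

α = atan 0.4 = 21.80°;  2α = 43.60°
n_0 = (-0.8903, -0.4553)
n_1 = (-0.5185, -0.8551)
n_2 = (+0.2571, -0.9664)
n_3 = (+0.9277, -0.3732)
n_4 = (+0.8519, +0.5237)
n_5 = (+0.2681, +0.9634)
n_6 = (-0.2484, +0.9687)
n_7 = (-0.9665, +0.2568)
  (0,1): δ = 148.31°  ·
  (0,2): δ = 102.18°  ·
  (0,3): δ = 49.00°  ·
  (0,4): δ = 4.50°  ✓
  (0,5): δ = 47.37°  ·
  (0,6): δ = 77.30°  ·
  (0,7): δ = 138.04°  ·
  (1,2): δ = 133.87°  ·
  (1,3): δ = 80.68°  ·
  (1,4): δ = 27.19°  ✓
  (1,5): δ = 15.68°  ✓
  (1,6): δ = 45.61°  ·
  (1,7): δ = 106.35°  ·
  (2,3): δ = 126.81°  ·
  (2,4): δ = 73.32°  ·
  (2,5): δ = 30.45°  ✓
  (2,6): δ = 0.52°  ✓
  (2,7): δ = 60.22°  ·
  (3,4): δ = 126.50°  ·
  (3,5): δ = 83.63°  ·
  (3,6): δ = 53.70°  ·
  (3,7): δ = 7.04°  ✓
  (4,5): δ = 137.13°  ·
  (4,6): δ = 107.20°  ·
  (4,7): δ = 46.46°  ·
  (5,6): δ = 150.07°  ·
  (5,7): δ = 89.33°  ·
  (6,7): δ = 119.26°  ·
antipodal pairs: 6

count = 6; pairs: (0,4), (1,4), (1,5), (2,5), (2,6), (3,7)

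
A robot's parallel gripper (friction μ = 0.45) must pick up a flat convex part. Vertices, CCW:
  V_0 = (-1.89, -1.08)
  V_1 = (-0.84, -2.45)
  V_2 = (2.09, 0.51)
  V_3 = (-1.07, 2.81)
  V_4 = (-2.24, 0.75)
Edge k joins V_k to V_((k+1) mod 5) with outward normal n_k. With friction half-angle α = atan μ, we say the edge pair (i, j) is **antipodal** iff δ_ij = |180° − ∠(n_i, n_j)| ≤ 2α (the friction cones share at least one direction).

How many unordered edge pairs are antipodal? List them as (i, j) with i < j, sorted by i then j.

α = atan 0.45 = 24.23°;  2α = 48.46°
n_0 = (-0.7937, -0.6083)
n_1 = (+0.7107, -0.7035)
n_2 = (+0.5885, +0.8085)
n_3 = (-0.8695, +0.4939)
n_4 = (-0.9822, -0.1879)
  (0,1): δ = 82.18°  ·
  (0,2): δ = 16.48°  ✓
  (0,3): δ = 112.94°  ·
  (0,4): δ = 153.36°  ·
  (1,2): δ = 81.34°  ·
  (1,3): δ = 15.11°  ✓
  (1,4): δ = 55.54°  ·
  (2,3): δ = 83.55°  ·
  (2,4): δ = 43.12°  ✓
  (3,4): δ = 139.58°  ·
antipodal pairs: 3

count = 3; pairs: (0,2), (1,3), (2,4)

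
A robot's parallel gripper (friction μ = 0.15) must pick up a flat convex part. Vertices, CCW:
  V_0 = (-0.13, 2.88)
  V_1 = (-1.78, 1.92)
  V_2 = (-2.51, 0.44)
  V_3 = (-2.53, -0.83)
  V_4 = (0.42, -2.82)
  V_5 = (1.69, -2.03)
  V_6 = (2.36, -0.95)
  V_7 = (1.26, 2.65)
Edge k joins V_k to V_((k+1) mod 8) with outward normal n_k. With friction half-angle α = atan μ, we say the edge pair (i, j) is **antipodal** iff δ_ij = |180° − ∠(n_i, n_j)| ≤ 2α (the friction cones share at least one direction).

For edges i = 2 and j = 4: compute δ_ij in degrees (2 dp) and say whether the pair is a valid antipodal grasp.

δ = 57.21°, invalid

α = atan 0.15 = 8.53°;  2α = 17.06°
edge 2: e_2 = (-0.02, -1.27);  n_2 = (-0.9999, +0.0157)
edge 4: e_4 = (+1.27, +0.79);  n_4 = (+0.5282, -0.8491)
∠(n_2, n_4) = 122.79°
δ = |180° − 122.79°| = 57.21°
57.21° > 2α = 17.06°  →  invalid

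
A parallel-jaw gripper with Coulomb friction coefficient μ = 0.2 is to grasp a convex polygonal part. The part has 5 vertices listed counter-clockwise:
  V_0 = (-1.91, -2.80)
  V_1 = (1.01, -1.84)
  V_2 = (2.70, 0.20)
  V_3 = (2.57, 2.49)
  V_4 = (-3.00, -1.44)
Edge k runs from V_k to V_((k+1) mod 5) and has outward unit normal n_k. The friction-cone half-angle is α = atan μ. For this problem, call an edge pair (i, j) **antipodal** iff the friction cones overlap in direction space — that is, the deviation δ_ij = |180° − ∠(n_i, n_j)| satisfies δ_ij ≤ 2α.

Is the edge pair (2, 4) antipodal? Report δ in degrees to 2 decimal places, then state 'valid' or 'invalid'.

δ = 35.46°, invalid

α = atan 0.2 = 11.31°;  2α = 22.62°
edge 2: e_2 = (-0.13, +2.29);  n_2 = (+0.9984, +0.0567)
edge 4: e_4 = (+1.09, -1.36);  n_4 = (-0.7803, -0.6254)
∠(n_2, n_4) = 144.54°
δ = |180° − 144.54°| = 35.46°
35.46° > 2α = 22.62°  →  invalid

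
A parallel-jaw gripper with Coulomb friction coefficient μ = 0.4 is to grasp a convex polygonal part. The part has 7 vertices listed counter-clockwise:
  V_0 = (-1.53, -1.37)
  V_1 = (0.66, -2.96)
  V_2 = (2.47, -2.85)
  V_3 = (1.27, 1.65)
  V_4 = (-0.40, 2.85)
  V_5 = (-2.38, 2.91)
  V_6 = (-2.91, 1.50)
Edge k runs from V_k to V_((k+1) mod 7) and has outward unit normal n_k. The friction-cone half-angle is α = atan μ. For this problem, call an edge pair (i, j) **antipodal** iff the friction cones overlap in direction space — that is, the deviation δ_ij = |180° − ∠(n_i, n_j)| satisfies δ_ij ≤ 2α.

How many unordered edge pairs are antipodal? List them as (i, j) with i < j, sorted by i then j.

α = atan 0.4 = 21.80°;  2α = 43.60°
n_0 = (-0.5875, -0.8092)
n_1 = (+0.0607, -0.9982)
n_2 = (+0.9662, +0.2577)
n_3 = (+0.5835, +0.8121)
n_4 = (+0.0303, +0.9995)
n_5 = (-0.9361, +0.3519)
n_6 = (-0.9012, -0.4333)
  (0,1): δ = 140.54°  ·
  (0,2): δ = 39.09°  ✓
  (0,3): δ = 0.28°  ✓
  (0,4): δ = 34.24°  ✓
  (0,5): δ = 105.38°  ·
  (0,6): δ = 151.66°  ·
  (1,2): δ = 78.55°  ·
  (1,3): δ = 39.18°  ✓
  (1,4): δ = 5.21°  ✓
  (1,5): δ = 65.92°  ·
  (1,6): δ = 112.20°  ·
  (2,3): δ = 140.63°  ·
  (2,4): δ = 106.67°  ·
  (2,5): δ = 35.53°  ✓
  (2,6): δ = 10.75°  ✓
  (3,4): δ = 146.04°  ·
  (3,5): δ = 74.90°  ·
  (3,6): δ = 28.62°  ✓
  (4,5): δ = 108.86°  ·
  (4,6): δ = 62.58°  ·
  (5,6): δ = 133.72°  ·
antipodal pairs: 8

count = 8; pairs: (0,2), (0,3), (0,4), (1,3), (1,4), (2,5), (2,6), (3,6)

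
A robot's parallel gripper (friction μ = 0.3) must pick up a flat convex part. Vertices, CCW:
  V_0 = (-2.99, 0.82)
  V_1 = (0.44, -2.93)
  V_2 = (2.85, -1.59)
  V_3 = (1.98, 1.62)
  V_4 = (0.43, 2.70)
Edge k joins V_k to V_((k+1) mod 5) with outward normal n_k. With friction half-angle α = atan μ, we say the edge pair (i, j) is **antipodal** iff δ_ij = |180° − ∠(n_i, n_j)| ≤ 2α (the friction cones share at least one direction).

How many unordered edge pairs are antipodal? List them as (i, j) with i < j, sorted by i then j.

count = 3; pairs: (0,2), (0,3), (1,4)

α = atan 0.3 = 16.70°;  2α = 33.40°
n_0 = (-0.7379, -0.6749)
n_1 = (+0.4860, -0.8740)
n_2 = (+0.9652, +0.2616)
n_3 = (+0.5717, +0.8205)
n_4 = (-0.4817, +0.8763)
  (0,1): δ = 103.37°  ·
  (0,2): δ = 27.28°  ✓
  (0,3): δ = 12.68°  ✓
  (0,4): δ = 76.35°  ·
  (1,2): δ = 103.91°  ·
  (1,3): δ = 63.94°  ·
  (1,4): δ = 0.28°  ✓
  (2,3): δ = 140.03°  ·
  (2,4): δ = 76.37°  ·
  (3,4): δ = 116.33°  ·
antipodal pairs: 3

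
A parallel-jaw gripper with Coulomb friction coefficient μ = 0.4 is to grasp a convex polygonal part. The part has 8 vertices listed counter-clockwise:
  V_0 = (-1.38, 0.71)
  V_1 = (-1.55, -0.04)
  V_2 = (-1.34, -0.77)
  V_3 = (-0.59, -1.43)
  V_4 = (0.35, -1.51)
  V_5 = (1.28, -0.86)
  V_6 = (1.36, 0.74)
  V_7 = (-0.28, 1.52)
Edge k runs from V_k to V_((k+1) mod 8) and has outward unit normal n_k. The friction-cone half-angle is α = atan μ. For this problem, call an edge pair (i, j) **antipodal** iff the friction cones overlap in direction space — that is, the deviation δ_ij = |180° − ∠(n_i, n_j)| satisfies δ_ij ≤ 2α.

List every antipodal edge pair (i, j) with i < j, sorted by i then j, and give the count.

α = atan 0.4 = 21.80°;  2α = 43.60°
n_0 = (-0.9753, +0.2211)
n_1 = (-0.9610, -0.2765)
n_2 = (-0.6606, -0.7507)
n_3 = (-0.0848, -0.9964)
n_4 = (+0.5729, -0.8196)
n_5 = (+0.9988, -0.0499)
n_6 = (+0.4295, +0.9031)
n_7 = (-0.5929, +0.8052)
  (0,1): δ = 151.18°  ·
  (0,2): δ = 118.58°  ·
  (0,3): δ = 82.09°  ·
  (0,4): δ = 42.28°  ✓
  (0,5): δ = 9.91°  ✓
  (0,6): δ = 77.34°  ·
  (0,7): δ = 139.14°  ·
  (1,2): δ = 147.40°  ·
  (1,3): δ = 110.91°  ·
  (1,4): δ = 71.10°  ·
  (1,5): δ = 18.91°  ✓
  (1,6): δ = 48.51°  ·
  (1,7): δ = 110.32°  ·
  (2,3): δ = 143.52°  ·
  (2,4): δ = 103.70°  ·
  (2,5): δ = 51.51°  ·
  (2,6): δ = 15.91°  ✓
  (2,7): δ = 77.71°  ·
  (3,4): δ = 140.18°  ·
  (3,5): δ = 88.00°  ·
  (3,6): δ = 20.57°  ✓
  (3,7): δ = 41.23°  ✓
  (4,5): δ = 127.81°  ·
  (4,6): δ = 60.39°  ·
  (4,7): δ = 1.42°  ✓
  (5,6): δ = 112.57°  ·
  (5,7): δ = 50.77°  ·
  (6,7): δ = 118.20°  ·
antipodal pairs: 7

count = 7; pairs: (0,4), (0,5), (1,5), (2,6), (3,6), (3,7), (4,7)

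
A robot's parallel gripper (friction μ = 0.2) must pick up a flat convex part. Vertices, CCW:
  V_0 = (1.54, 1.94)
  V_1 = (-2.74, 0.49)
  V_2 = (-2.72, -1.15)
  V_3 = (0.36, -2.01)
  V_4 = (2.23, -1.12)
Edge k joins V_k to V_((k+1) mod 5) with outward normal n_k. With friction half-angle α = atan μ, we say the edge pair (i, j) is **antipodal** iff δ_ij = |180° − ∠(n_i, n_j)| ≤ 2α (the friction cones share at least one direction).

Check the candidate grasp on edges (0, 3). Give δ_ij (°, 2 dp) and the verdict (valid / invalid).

α = atan 0.2 = 11.31°;  2α = 22.62°
edge 0: e_0 = (-4.28, -1.45);  n_0 = (-0.3209, +0.9471)
edge 3: e_3 = (+1.87, +0.89);  n_3 = (+0.4297, -0.9029)
∠(n_0, n_3) = 173.26°
δ = |180° − 173.26°| = 6.74°
6.74° ≤ 2α = 22.62°  →  valid

δ = 6.74°, valid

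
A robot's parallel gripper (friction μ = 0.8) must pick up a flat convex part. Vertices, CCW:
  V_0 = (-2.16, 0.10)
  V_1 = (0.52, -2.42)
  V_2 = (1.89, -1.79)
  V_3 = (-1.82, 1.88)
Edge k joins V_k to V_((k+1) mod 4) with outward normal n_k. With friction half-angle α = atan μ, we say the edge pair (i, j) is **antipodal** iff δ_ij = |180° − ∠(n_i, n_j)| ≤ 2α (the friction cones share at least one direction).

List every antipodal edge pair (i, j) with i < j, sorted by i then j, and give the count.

count = 4; pairs: (0,2), (1,2), (1,3), (2,3)

α = atan 0.8 = 38.66°;  2α = 77.32°
n_0 = (-0.6850, -0.7285)
n_1 = (+0.4178, -0.9085)
n_2 = (+0.7033, +0.7109)
n_3 = (-0.9822, +0.1876)
  (0,1): δ = 112.07°  ·
  (0,2): δ = 1.45°  ✓
  (0,3): δ = 122.42°  ·
  (1,2): δ = 69.38°  ✓
  (1,3): δ = 54.49°  ✓
  (2,3): δ = 56.12°  ✓
antipodal pairs: 4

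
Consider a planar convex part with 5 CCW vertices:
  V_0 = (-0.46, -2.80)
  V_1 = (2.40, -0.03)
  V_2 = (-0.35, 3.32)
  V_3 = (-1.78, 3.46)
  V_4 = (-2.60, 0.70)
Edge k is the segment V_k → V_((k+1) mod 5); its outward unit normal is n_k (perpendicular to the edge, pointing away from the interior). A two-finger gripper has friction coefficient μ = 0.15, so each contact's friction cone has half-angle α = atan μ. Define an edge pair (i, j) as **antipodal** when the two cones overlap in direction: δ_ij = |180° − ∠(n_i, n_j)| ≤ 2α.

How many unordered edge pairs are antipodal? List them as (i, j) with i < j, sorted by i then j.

count = 1; pairs: (1,4)

α = atan 0.15 = 8.53°;  2α = 17.06°
n_0 = (+0.6957, -0.7183)
n_1 = (+0.7729, +0.6345)
n_2 = (+0.0974, +0.9952)
n_3 = (-0.9586, +0.2848)
n_4 = (-0.8532, -0.5216)
  (0,1): δ = 94.70°  ·
  (0,2): δ = 49.68°  ·
  (0,3): δ = 29.37°  ·
  (0,4): δ = 77.36°  ·
  (1,2): δ = 134.97°  ·
  (1,3): δ = 55.93°  ·
  (1,4): δ = 7.94°  ✓
  (2,3): δ = 100.96°  ·
  (2,4): δ = 52.97°  ·
  (3,4): δ = 132.01°  ·
antipodal pairs: 1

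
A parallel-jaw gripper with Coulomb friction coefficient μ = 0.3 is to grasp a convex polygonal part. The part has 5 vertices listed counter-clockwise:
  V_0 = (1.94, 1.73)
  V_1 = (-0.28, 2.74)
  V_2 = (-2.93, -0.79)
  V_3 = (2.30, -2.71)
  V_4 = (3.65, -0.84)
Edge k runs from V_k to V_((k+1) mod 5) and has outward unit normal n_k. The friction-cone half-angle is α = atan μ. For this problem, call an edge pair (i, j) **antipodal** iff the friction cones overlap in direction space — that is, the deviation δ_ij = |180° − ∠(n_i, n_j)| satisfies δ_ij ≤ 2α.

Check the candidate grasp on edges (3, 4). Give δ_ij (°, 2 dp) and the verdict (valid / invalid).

δ = 110.53°, invalid

α = atan 0.3 = 16.70°;  2α = 33.40°
edge 3: e_3 = (+1.35, +1.87);  n_3 = (+0.8108, -0.5853)
edge 4: e_4 = (-1.71, +2.57);  n_4 = (+0.8325, +0.5540)
∠(n_3, n_4) = 69.47°
δ = |180° − 69.47°| = 110.53°
110.53° > 2α = 33.40°  →  invalid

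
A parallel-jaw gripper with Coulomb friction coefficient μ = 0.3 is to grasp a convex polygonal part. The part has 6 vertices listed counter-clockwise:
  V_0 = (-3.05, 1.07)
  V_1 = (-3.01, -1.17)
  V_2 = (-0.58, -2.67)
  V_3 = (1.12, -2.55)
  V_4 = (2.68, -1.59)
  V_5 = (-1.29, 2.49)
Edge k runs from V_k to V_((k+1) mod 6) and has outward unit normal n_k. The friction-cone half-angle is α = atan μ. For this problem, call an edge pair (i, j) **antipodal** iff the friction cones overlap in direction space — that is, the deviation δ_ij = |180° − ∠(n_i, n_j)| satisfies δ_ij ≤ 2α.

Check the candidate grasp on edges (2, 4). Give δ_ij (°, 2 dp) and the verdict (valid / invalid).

δ = 49.82°, invalid

α = atan 0.3 = 16.70°;  2α = 33.40°
edge 2: e_2 = (+1.70, +0.12);  n_2 = (+0.0704, -0.9975)
edge 4: e_4 = (-3.97, +4.08);  n_4 = (+0.7167, +0.6974)
∠(n_2, n_4) = 130.18°
δ = |180° − 130.18°| = 49.82°
49.82° > 2α = 33.40°  →  invalid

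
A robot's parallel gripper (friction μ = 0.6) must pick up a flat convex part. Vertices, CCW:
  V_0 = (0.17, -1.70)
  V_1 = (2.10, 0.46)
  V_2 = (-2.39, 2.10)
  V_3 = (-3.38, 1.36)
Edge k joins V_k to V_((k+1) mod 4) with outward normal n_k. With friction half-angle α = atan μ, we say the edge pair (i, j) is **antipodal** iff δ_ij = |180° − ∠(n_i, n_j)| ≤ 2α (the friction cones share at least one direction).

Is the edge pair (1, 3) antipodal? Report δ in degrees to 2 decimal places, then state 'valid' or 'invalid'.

δ = 20.70°, valid

α = atan 0.6 = 30.96°;  2α = 61.93°
edge 1: e_1 = (-4.49, +1.64);  n_1 = (+0.3431, +0.9393)
edge 3: e_3 = (+3.55, -3.06);  n_3 = (-0.6529, -0.7574)
∠(n_1, n_3) = 159.30°
δ = |180° − 159.30°| = 20.70°
20.70° ≤ 2α = 61.93°  →  valid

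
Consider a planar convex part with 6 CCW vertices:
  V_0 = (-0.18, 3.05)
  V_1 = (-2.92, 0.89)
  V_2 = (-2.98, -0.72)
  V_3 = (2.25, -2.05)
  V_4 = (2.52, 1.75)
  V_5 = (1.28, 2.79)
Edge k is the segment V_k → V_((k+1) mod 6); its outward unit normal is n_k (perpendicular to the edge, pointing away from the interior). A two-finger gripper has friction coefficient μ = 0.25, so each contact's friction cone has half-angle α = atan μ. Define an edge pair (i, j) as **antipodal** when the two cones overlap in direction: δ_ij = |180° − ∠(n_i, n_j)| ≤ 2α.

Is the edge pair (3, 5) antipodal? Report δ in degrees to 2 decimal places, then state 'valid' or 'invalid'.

δ = 96.03°, invalid

α = atan 0.25 = 14.04°;  2α = 28.07°
edge 3: e_3 = (+0.27, +3.80);  n_3 = (+0.9975, -0.0709)
edge 5: e_5 = (-1.46, +0.26);  n_5 = (+0.1753, +0.9845)
∠(n_3, n_5) = 83.97°
δ = |180° − 83.97°| = 96.03°
96.03° > 2α = 28.07°  →  invalid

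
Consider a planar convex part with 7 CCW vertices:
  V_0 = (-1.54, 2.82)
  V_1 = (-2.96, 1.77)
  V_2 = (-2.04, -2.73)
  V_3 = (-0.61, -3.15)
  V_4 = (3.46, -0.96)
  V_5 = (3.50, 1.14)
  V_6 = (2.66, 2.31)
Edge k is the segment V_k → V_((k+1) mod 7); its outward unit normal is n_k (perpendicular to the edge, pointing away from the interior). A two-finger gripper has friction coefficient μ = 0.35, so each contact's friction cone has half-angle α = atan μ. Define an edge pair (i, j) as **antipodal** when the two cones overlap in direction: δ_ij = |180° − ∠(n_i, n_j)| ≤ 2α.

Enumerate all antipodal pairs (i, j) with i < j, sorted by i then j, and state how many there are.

α = atan 0.35 = 19.29°;  2α = 38.58°
n_0 = (-0.5946, +0.8041)
n_1 = (-0.9797, -0.2003)
n_2 = (-0.2818, -0.9595)
n_3 = (+0.4738, -0.8806)
n_4 = (+0.9998, -0.0190)
n_5 = (+0.8123, +0.5832)
n_6 = (+0.1205, +0.9927)
  (0,1): δ = 114.93°  ·
  (0,2): δ = 52.85°  ·
  (0,3): δ = 8.20°  ✓
  (0,4): δ = 52.43°  ·
  (0,5): δ = 89.20°  ·
  (0,6): δ = 136.60°  ·
  (1,2): δ = 117.92°  ·
  (1,3): δ = 73.27°  ·
  (1,4): δ = 12.65°  ✓
  (1,5): δ = 24.12°  ✓
  (1,6): δ = 71.52°  ·
  (2,3): δ = 135.35°  ·
  (2,4): δ = 74.72°  ·
  (2,5): δ = 37.96°  ✓
  (2,6): δ = 9.44°  ✓
  (3,4): δ = 119.38°  ·
  (3,5): δ = 82.61°  ·
  (3,6): δ = 35.21°  ✓
  (4,5): δ = 143.23°  ·
  (4,6): δ = 95.83°  ·
  (5,6): δ = 132.60°  ·
antipodal pairs: 6

count = 6; pairs: (0,3), (1,4), (1,5), (2,5), (2,6), (3,6)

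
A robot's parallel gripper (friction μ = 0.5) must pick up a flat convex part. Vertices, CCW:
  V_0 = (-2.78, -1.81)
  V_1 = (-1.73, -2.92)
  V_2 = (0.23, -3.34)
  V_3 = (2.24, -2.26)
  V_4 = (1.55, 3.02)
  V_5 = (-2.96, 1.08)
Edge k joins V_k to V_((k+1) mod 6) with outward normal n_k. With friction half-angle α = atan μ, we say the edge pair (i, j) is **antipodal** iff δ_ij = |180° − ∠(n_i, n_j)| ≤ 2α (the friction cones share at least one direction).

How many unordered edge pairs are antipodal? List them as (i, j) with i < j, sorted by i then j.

count = 4; pairs: (0,3), (1,4), (2,4), (3,5)

α = atan 0.5 = 26.57°;  2α = 53.13°
n_0 = (-0.7265, -0.6872)
n_1 = (-0.2095, -0.9778)
n_2 = (+0.4733, -0.8809)
n_3 = (+0.9916, +0.1296)
n_4 = (-0.3951, +0.9186)
n_5 = (-0.9981, -0.0622)
  (0,1): δ = 145.50°  ·
  (0,2): δ = 105.16°  ·
  (0,3): δ = 35.96°  ✓
  (0,4): δ = 69.87°  ·
  (0,5): δ = 140.16°  ·
  (1,2): δ = 139.66°  ·
  (1,3): δ = 70.46°  ·
  (1,4): δ = 35.37°  ✓
  (1,5): δ = 105.66°  ·
  (2,3): δ = 110.80°  ·
  (2,4): δ = 4.97°  ✓
  (2,5): δ = 65.31°  ·
  (3,4): δ = 74.17°  ·
  (3,5): δ = 3.88°  ✓
  (4,5): δ = 109.71°  ·
antipodal pairs: 4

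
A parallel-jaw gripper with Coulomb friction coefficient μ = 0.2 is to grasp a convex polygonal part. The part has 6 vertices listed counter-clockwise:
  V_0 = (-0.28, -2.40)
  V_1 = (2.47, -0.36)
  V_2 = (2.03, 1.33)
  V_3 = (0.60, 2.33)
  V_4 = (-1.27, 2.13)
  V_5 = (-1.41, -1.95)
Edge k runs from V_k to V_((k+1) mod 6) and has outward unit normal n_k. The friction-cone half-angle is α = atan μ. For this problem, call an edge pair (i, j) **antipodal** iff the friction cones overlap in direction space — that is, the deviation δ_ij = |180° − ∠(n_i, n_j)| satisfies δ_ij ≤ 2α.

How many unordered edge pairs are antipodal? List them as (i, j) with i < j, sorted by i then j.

α = atan 0.2 = 11.31°;  2α = 22.62°
n_0 = (+0.5958, -0.8031)
n_1 = (+0.9677, +0.2520)
n_2 = (+0.5731, +0.8195)
n_3 = (-0.1063, +0.9943)
n_4 = (-0.9994, +0.0343)
n_5 = (-0.3700, -0.9290)
  (0,1): δ = 111.98°  ·
  (0,2): δ = 71.53°  ·
  (0,3): δ = 30.46°  ·
  (0,4): δ = 51.47°  ·
  (0,5): δ = 121.72°  ·
  (1,2): δ = 139.56°  ·
  (1,3): δ = 98.49°  ·
  (1,4): δ = 16.56°  ✓
  (1,5): δ = 53.69°  ·
  (2,3): δ = 138.93°  ·
  (2,4): δ = 57.00°  ·
  (2,5): δ = 13.25°  ✓
  (3,4): δ = 98.07°  ·
  (3,5): δ = 27.82°  ·
  (4,5): δ = 109.75°  ·
antipodal pairs: 2

count = 2; pairs: (1,4), (2,5)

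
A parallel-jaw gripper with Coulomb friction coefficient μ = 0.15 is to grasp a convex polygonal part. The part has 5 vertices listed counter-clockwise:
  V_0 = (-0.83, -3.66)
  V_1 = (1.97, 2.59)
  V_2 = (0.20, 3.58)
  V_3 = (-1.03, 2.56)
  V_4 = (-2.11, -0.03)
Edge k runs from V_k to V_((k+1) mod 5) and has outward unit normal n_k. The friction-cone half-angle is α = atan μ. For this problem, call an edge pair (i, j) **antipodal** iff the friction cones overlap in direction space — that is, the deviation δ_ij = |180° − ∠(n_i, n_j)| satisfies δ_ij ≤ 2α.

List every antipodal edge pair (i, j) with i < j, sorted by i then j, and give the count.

count = 1; pairs: (0,3)

α = atan 0.15 = 8.53°;  2α = 17.06°
n_0 = (+0.9126, -0.4088)
n_1 = (+0.4882, +0.8728)
n_2 = (-0.6383, +0.7698)
n_3 = (-0.9230, +0.3849)
n_4 = (-0.9431, -0.3325)
  (0,1): δ = 95.09°  ·
  (0,2): δ = 26.20°  ·
  (0,3): δ = 1.50°  ✓
  (0,4): δ = 43.56°  ·
  (1,2): δ = 111.11°  ·
  (1,3): δ = 83.42°  ·
  (1,4): δ = 41.36°  ·
  (2,3): δ = 152.30°  ·
  (2,4): δ = 110.24°  ·
  (3,4): δ = 137.94°  ·
antipodal pairs: 1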